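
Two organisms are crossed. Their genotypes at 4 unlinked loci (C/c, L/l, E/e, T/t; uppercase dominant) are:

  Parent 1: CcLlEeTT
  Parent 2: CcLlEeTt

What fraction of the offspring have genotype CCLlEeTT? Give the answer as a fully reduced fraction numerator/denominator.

P(CCLlEeTT) = 1/32

CcLlEeTT gametes: CLET×2, CLeT×2, ClET×2, CleT×2, cLET×2, cLeT×2, clET×2, cleT×2
CcLlEeTt gametes: CLET×1, CLEt×1, CLeT×1, CLet×1, ClET×1, ClEt×1, CleT×1, Clet×1, cLET×1, cLEt×1, cLeT×1, cLet×1, clET×1, clEt×1, cleT×1, clet×1
CcLlEeTT×CcLlEeTt grid (16·16=256): CCLLEETT=2 CCLLEETt=2 CCLLEeTT=4 CCLLEeTt=4 CCLLeeTT=2 CCLLeeTt=2 CCLlEETT=4 CCLlEETt=4 CCLlEeTT=8 CCLlEeTt=8 CCLleeTT=4 CCLleeTt=4 CCllEETT=2 CCllEETt=2 CCllEeTT=4 CCllEeTt=4 CClleeTT=2 CClleeTt=2 CcLLEETT=4 CcLLEETt=4 CcLLEeTT=8 CcLLEeTt=8 CcLLeeTT=4 CcLLeeTt=4 CcLlEETT=8 CcLlEETt=8 CcLlEeTT=16 CcLlEeTt=16 CcLleeTT=8 CcLleeTt=8 CcllEETT=4 CcllEETt=4 CcllEeTT=8 CcllEeTt=8 CclleeTT=4 CclleeTt=4 ccLLEETT=2 ccLLEETt=2 ccLLEeTT=4 ccLLEeTt=4 ccLLeeTT=2 ccLLeeTt=2 ccLlEETT=4 ccLlEETt=4 ccLlEeTT=8 ccLlEeTt=8 ccLleeTT=4 ccLleeTt=4 ccllEETT=2 ccllEETt=2 ccllEeTT=4 ccllEeTt=4 cclleeTT=2 cclleeTt=2
CCLlEeTT hits 8/256; gcd=8; 8÷8/256÷8 = 1/32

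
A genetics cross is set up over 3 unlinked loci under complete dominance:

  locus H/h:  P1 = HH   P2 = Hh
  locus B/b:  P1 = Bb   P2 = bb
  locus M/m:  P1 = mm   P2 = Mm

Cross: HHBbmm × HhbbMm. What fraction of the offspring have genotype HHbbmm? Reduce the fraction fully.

P(HHbbmm) = 1/8

HHBbmm gametes: HBm×4, Hbm×4
HhbbMm gametes: HbM×2, Hbm×2, hbM×2, hbm×2
HHBbmm×HhbbMm grid (8·8=64): HHBbMm=8 HHBbmm=8 HHbbMm=8 HHbbmm=8 HhBbMm=8 HhBbmm=8 HhbbMm=8 Hhbbmm=8
HHbbmm hits 8/64; gcd=8; 8÷8/64÷8 = 1/8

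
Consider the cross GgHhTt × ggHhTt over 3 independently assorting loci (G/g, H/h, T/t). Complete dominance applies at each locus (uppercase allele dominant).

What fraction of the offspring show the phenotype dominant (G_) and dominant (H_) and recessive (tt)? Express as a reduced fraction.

P(G_ H_ tt) = 3/32

GgHhTt gametes: GHT×1, GHt×1, GhT×1, Ght×1, gHT×1, gHt×1, ghT×1, ght×1
ggHhTt gametes: gHT×2, gHt×2, ghT×2, ght×2
GgHhTt×ggHhTt grid (8·8=64): GgHHTT=2 GgHHTt=4 GgHHtt=2 GgHhTT=4 GgHhTt=8 GgHhtt=4 GghhTT=2 GghhTt=4 Gghhtt=2 ggHHTT=2 ggHHTt=4 ggHHtt=2 ggHhTT=4 ggHhTt=8 ggHhtt=4 gghhTT=2 gghhTt=4 gghhtt=2
G_ H_ tt hits 6/64; gcd=2; 6÷2/64÷2 = 3/32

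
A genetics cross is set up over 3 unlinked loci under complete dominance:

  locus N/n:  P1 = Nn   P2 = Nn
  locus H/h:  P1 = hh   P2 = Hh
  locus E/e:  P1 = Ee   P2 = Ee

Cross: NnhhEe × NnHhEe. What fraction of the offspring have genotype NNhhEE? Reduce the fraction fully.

P(NNhhEE) = 1/32

NnhhEe gametes: NhE×2, Nhe×2, nhE×2, nhe×2
NnHhEe gametes: NHE×1, NHe×1, NhE×1, Nhe×1, nHE×1, nHe×1, nhE×1, nhe×1
NnhhEe×NnHhEe grid (8·8=64): NNHhEE=2 NNHhEe=4 NNHhee=2 NNhhEE=2 NNhhEe=4 NNhhee=2 NnHhEE=4 NnHhEe=8 NnHhee=4 NnhhEE=4 NnhhEe=8 Nnhhee=4 nnHhEE=2 nnHhEe=4 nnHhee=2 nnhhEE=2 nnhhEe=4 nnhhee=2
NNhhEE hits 2/64; gcd=2; 2÷2/64÷2 = 1/32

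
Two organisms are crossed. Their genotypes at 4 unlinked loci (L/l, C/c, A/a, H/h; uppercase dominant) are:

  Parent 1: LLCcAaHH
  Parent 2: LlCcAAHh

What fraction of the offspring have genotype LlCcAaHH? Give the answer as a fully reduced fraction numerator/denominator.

LLCcAaHH gametes: LCAH×4, LCaH×4, LcAH×4, LcaH×4
LlCcAAHh gametes: LCAH×2, LCAh×2, LcAH×2, LcAh×2, lCAH×2, lCAh×2, lcAH×2, lcAh×2
LLCcAaHH×LlCcAAHh grid (16·16=256): LLCCAAHH=8 LLCCAAHh=8 LLCCAaHH=8 LLCCAaHh=8 LLCcAAHH=16 LLCcAAHh=16 LLCcAaHH=16 LLCcAaHh=16 LLccAAHH=8 LLccAAHh=8 LLccAaHH=8 LLccAaHh=8 LlCCAAHH=8 LlCCAAHh=8 LlCCAaHH=8 LlCCAaHh=8 LlCcAAHH=16 LlCcAAHh=16 LlCcAaHH=16 LlCcAaHh=16 LlccAAHH=8 LlccAAHh=8 LlccAaHH=8 LlccAaHh=8
LlCcAaHH hits 16/256; gcd=16; 16÷16/256÷16 = 1/16

P(LlCcAaHH) = 1/16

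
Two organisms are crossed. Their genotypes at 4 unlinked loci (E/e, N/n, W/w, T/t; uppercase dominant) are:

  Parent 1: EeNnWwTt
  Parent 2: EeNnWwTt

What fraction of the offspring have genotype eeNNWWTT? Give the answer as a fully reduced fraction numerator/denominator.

P(eeNNWWTT) = 1/256

EeNnWwTt gametes: ENWT×1, ENWt×1, ENwT×1, ENwt×1, EnWT×1, EnWt×1, EnwT×1, Enwt×1, eNWT×1, eNWt×1, eNwT×1, eNwt×1, enWT×1, enWt×1, enwT×1, enwt×1
EeNnWwTt gametes: ENWT×1, ENWt×1, ENwT×1, ENwt×1, EnWT×1, EnWt×1, EnwT×1, Enwt×1, eNWT×1, eNWt×1, eNwT×1, eNwt×1, enWT×1, enWt×1, enwT×1, enwt×1
EeNnWwTt×EeNnWwTt grid (16·16=256): EENNWWTT=1 EENNWWTt=2 EENNWWtt=1 EENNWwTT=2 EENNWwTt=4 EENNWwtt=2 EENNwwTT=1 EENNwwTt=2 EENNwwtt=1 EENnWWTT=2 EENnWWTt=4 EENnWWtt=2 EENnWwTT=4 EENnWwTt=8 EENnWwtt=4 EENnwwTT=2 EENnwwTt=4 EENnwwtt=2 EEnnWWTT=1 EEnnWWTt=2 EEnnWWtt=1 EEnnWwTT=2 EEnnWwTt=4 EEnnWwtt=2 EEnnwwTT=1 EEnnwwTt=2 EEnnwwtt=1 EeNNWWTT=2 EeNNWWTt=4 EeNNWWtt=2 EeNNWwTT=4 EeNNWwTt=8 EeNNWwtt=4 EeNNwwTT=2 EeNNwwTt=4 EeNNwwtt=2 EeNnWWTT=4 EeNnWWTt=8 EeNnWWtt=4 EeNnWwTT=8 EeNnWwTt=16 EeNnWwtt=8 EeNnwwTT=4 EeNnwwTt=8 EeNnwwtt=4 EennWWTT=2 EennWWTt=4 EennWWtt=2 EennWwTT=4 EennWwTt=8 EennWwtt=4 EennwwTT=2 EennwwTt=4 Eennwwtt=2 eeNNWWTT=1 eeNNWWTt=2 eeNNWWtt=1 eeNNWwTT=2 eeNNWwTt=4 eeNNWwtt=2 eeNNwwTT=1 eeNNwwTt=2 eeNNwwtt=1 eeNnWWTT=2 eeNnWWTt=4 eeNnWWtt=2 eeNnWwTT=4 eeNnWwTt=8 eeNnWwtt=4 eeNnwwTT=2 eeNnwwTt=4 eeNnwwtt=2 eennWWTT=1 eennWWTt=2 eennWWtt=1 eennWwTT=2 eennWwTt=4 eennWwtt=2 eennwwTT=1 eennwwTt=2 eennwwtt=1
eeNNWWTT hits 1/256; gcd=1; 1÷1/256÷1 = 1/256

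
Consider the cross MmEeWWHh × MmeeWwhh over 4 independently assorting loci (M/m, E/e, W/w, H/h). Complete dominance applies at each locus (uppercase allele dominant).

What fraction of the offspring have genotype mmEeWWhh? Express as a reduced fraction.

MmEeWWHh gametes: MEWH×2, MEWh×2, MeWH×2, MeWh×2, mEWH×2, mEWh×2, meWH×2, meWh×2
MmeeWwhh gametes: MeWh×4, Mewh×4, meWh×4, mewh×4
MmEeWWHh×MmeeWwhh grid (16·16=256): MMEeWWHh=8 MMEeWWhh=8 MMEeWwHh=8 MMEeWwhh=8 MMeeWWHh=8 MMeeWWhh=8 MMeeWwHh=8 MMeeWwhh=8 MmEeWWHh=16 MmEeWWhh=16 MmEeWwHh=16 MmEeWwhh=16 MmeeWWHh=16 MmeeWWhh=16 MmeeWwHh=16 MmeeWwhh=16 mmEeWWHh=8 mmEeWWhh=8 mmEeWwHh=8 mmEeWwhh=8 mmeeWWHh=8 mmeeWWhh=8 mmeeWwHh=8 mmeeWwhh=8
mmEeWWhh hits 8/256; gcd=8; 8÷8/256÷8 = 1/32

P(mmEeWWhh) = 1/32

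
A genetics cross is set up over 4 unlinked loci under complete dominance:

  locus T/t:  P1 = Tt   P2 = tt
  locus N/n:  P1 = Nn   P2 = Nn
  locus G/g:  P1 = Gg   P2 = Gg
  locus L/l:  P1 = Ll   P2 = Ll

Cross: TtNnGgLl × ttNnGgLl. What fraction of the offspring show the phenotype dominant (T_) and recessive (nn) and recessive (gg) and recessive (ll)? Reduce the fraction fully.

TtNnGgLl gametes: TNGL×1, TNGl×1, TNgL×1, TNgl×1, TnGL×1, TnGl×1, TngL×1, Tngl×1, tNGL×1, tNGl×1, tNgL×1, tNgl×1, tnGL×1, tnGl×1, tngL×1, tngl×1
ttNnGgLl gametes: tNGL×2, tNGl×2, tNgL×2, tNgl×2, tnGL×2, tnGl×2, tngL×2, tngl×2
TtNnGgLl×ttNnGgLl grid (16·16=256): TtNNGGLL=2 TtNNGGLl=4 TtNNGGll=2 TtNNGgLL=4 TtNNGgLl=8 TtNNGgll=4 TtNNggLL=2 TtNNggLl=4 TtNNggll=2 TtNnGGLL=4 TtNnGGLl=8 TtNnGGll=4 TtNnGgLL=8 TtNnGgLl=16 TtNnGgll=8 TtNnggLL=4 TtNnggLl=8 TtNnggll=4 TtnnGGLL=2 TtnnGGLl=4 TtnnGGll=2 TtnnGgLL=4 TtnnGgLl=8 TtnnGgll=4 TtnnggLL=2 TtnnggLl=4 Ttnnggll=2 ttNNGGLL=2 ttNNGGLl=4 ttNNGGll=2 ttNNGgLL=4 ttNNGgLl=8 ttNNGgll=4 ttNNggLL=2 ttNNggLl=4 ttNNggll=2 ttNnGGLL=4 ttNnGGLl=8 ttNnGGll=4 ttNnGgLL=8 ttNnGgLl=16 ttNnGgll=8 ttNnggLL=4 ttNnggLl=8 ttNnggll=4 ttnnGGLL=2 ttnnGGLl=4 ttnnGGll=2 ttnnGgLL=4 ttnnGgLl=8 ttnnGgll=4 ttnnggLL=2 ttnnggLl=4 ttnnggll=2
T_ nn gg ll hits 2/256; gcd=2; 2÷2/256÷2 = 1/128

P(T_ nn gg ll) = 1/128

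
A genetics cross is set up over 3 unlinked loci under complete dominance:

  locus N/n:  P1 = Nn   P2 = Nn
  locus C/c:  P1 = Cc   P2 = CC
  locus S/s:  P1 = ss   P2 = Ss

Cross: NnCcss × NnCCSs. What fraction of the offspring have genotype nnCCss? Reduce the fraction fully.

NnCcss gametes: NCs×2, Ncs×2, nCs×2, ncs×2
NnCCSs gametes: NCS×2, NCs×2, nCS×2, nCs×2
NnCcss×NnCCSs grid (8·8=64): NNCCSs=4 NNCCss=4 NNCcSs=4 NNCcss=4 NnCCSs=8 NnCCss=8 NnCcSs=8 NnCcss=8 nnCCSs=4 nnCCss=4 nnCcSs=4 nnCcss=4
nnCCss hits 4/64; gcd=4; 4÷4/64÷4 = 1/16

P(nnCCss) = 1/16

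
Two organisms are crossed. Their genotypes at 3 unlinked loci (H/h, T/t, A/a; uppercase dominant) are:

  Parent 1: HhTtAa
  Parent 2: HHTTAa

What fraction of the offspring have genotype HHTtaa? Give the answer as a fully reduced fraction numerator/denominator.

HhTtAa gametes: HTA×1, HTa×1, HtA×1, Hta×1, hTA×1, hTa×1, htA×1, hta×1
HHTTAa gametes: HTA×4, HTa×4
HhTtAa×HHTTAa grid (8·8=64): HHTTAA=4 HHTTAa=8 HHTTaa=4 HHTtAA=4 HHTtAa=8 HHTtaa=4 HhTTAA=4 HhTTAa=8 HhTTaa=4 HhTtAA=4 HhTtAa=8 HhTtaa=4
HHTtaa hits 4/64; gcd=4; 4÷4/64÷4 = 1/16

P(HHTtaa) = 1/16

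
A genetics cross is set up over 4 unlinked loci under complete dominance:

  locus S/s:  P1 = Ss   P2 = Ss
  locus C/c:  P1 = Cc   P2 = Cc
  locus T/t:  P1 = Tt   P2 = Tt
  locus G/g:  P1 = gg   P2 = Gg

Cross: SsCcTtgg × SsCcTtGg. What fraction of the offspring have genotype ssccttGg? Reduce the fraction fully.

SsCcTtgg gametes: SCTg×2, SCtg×2, ScTg×2, Sctg×2, sCTg×2, sCtg×2, scTg×2, sctg×2
SsCcTtGg gametes: SCTG×1, SCTg×1, SCtG×1, SCtg×1, ScTG×1, ScTg×1, SctG×1, Sctg×1, sCTG×1, sCTg×1, sCtG×1, sCtg×1, scTG×1, scTg×1, sctG×1, sctg×1
SsCcTtgg×SsCcTtGg grid (16·16=256): SSCCTTGg=2 SSCCTTgg=2 SSCCTtGg=4 SSCCTtgg=4 SSCCttGg=2 SSCCttgg=2 SSCcTTGg=4 SSCcTTgg=4 SSCcTtGg=8 SSCcTtgg=8 SSCcttGg=4 SSCcttgg=4 SSccTTGg=2 SSccTTgg=2 SSccTtGg=4 SSccTtgg=4 SSccttGg=2 SSccttgg=2 SsCCTTGg=4 SsCCTTgg=4 SsCCTtGg=8 SsCCTtgg=8 SsCCttGg=4 SsCCttgg=4 SsCcTTGg=8 SsCcTTgg=8 SsCcTtGg=16 SsCcTtgg=16 SsCcttGg=8 SsCcttgg=8 SsccTTGg=4 SsccTTgg=4 SsccTtGg=8 SsccTtgg=8 SsccttGg=4 Ssccttgg=4 ssCCTTGg=2 ssCCTTgg=2 ssCCTtGg=4 ssCCTtgg=4 ssCCttGg=2 ssCCttgg=2 ssCcTTGg=4 ssCcTTgg=4 ssCcTtGg=8 ssCcTtgg=8 ssCcttGg=4 ssCcttgg=4 ssccTTGg=2 ssccTTgg=2 ssccTtGg=4 ssccTtgg=4 ssccttGg=2 ssccttgg=2
ssccttGg hits 2/256; gcd=2; 2÷2/256÷2 = 1/128

P(ssccttGg) = 1/128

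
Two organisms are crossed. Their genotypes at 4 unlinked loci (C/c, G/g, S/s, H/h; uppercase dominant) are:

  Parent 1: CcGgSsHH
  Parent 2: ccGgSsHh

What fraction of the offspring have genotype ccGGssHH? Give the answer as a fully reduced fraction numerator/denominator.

P(ccGGssHH) = 1/64

CcGgSsHH gametes: CGSH×2, CGsH×2, CgSH×2, CgsH×2, cGSH×2, cGsH×2, cgSH×2, cgsH×2
ccGgSsHh gametes: cGSH×2, cGSh×2, cGsH×2, cGsh×2, cgSH×2, cgSh×2, cgsH×2, cgsh×2
CcGgSsHH×ccGgSsHh grid (16·16=256): CcGGSSHH=4 CcGGSSHh=4 CcGGSsHH=8 CcGGSsHh=8 CcGGssHH=4 CcGGssHh=4 CcGgSSHH=8 CcGgSSHh=8 CcGgSsHH=16 CcGgSsHh=16 CcGgssHH=8 CcGgssHh=8 CcggSSHH=4 CcggSSHh=4 CcggSsHH=8 CcggSsHh=8 CcggssHH=4 CcggssHh=4 ccGGSSHH=4 ccGGSSHh=4 ccGGSsHH=8 ccGGSsHh=8 ccGGssHH=4 ccGGssHh=4 ccGgSSHH=8 ccGgSSHh=8 ccGgSsHH=16 ccGgSsHh=16 ccGgssHH=8 ccGgssHh=8 ccggSSHH=4 ccggSSHh=4 ccggSsHH=8 ccggSsHh=8 ccggssHH=4 ccggssHh=4
ccGGssHH hits 4/256; gcd=4; 4÷4/256÷4 = 1/64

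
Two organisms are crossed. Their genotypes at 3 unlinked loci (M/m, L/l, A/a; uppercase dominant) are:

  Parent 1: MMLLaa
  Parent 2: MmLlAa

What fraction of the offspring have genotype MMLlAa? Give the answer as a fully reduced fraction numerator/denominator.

MMLLaa gametes: MLa×8
MmLlAa gametes: MLA×1, MLa×1, MlA×1, Mla×1, mLA×1, mLa×1, mlA×1, mla×1
MMLLaa×MmLlAa grid (8·8=64): MMLLAa=8 MMLLaa=8 MMLlAa=8 MMLlaa=8 MmLLAa=8 MmLLaa=8 MmLlAa=8 MmLlaa=8
MMLlAa hits 8/64; gcd=8; 8÷8/64÷8 = 1/8

P(MMLlAa) = 1/8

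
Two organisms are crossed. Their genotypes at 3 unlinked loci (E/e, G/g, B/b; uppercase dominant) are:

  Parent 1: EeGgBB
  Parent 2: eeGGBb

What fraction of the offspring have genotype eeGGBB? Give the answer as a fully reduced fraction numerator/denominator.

EeGgBB gametes: EGB×2, EgB×2, eGB×2, egB×2
eeGGBb gametes: eGB×4, eGb×4
EeGgBB×eeGGBb grid (8·8=64): EeGGBB=8 EeGGBb=8 EeGgBB=8 EeGgBb=8 eeGGBB=8 eeGGBb=8 eeGgBB=8 eeGgBb=8
eeGGBB hits 8/64; gcd=8; 8÷8/64÷8 = 1/8

P(eeGGBB) = 1/8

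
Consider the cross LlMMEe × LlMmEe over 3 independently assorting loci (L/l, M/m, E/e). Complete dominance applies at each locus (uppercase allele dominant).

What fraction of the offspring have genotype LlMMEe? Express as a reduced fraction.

LlMMEe gametes: LME×2, LMe×2, lME×2, lMe×2
LlMmEe gametes: LME×1, LMe×1, LmE×1, Lme×1, lME×1, lMe×1, lmE×1, lme×1
LlMMEe×LlMmEe grid (8·8=64): LLMMEE=2 LLMMEe=4 LLMMee=2 LLMmEE=2 LLMmEe=4 LLMmee=2 LlMMEE=4 LlMMEe=8 LlMMee=4 LlMmEE=4 LlMmEe=8 LlMmee=4 llMMEE=2 llMMEe=4 llMMee=2 llMmEE=2 llMmEe=4 llMmee=2
LlMMEe hits 8/64; gcd=8; 8÷8/64÷8 = 1/8

P(LlMMEe) = 1/8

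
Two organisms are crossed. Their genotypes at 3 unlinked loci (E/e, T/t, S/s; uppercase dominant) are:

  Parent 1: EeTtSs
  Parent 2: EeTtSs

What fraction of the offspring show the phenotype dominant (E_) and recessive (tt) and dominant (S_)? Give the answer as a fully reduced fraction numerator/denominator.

EeTtSs gametes: ETS×1, ETs×1, EtS×1, Ets×1, eTS×1, eTs×1, etS×1, ets×1
EeTtSs gametes: ETS×1, ETs×1, EtS×1, Ets×1, eTS×1, eTs×1, etS×1, ets×1
EeTtSs×EeTtSs grid (8·8=64): EETTSS=1 EETTSs=2 EETTss=1 EETtSS=2 EETtSs=4 EETtss=2 EEttSS=1 EEttSs=2 EEttss=1 EeTTSS=2 EeTTSs=4 EeTTss=2 EeTtSS=4 EeTtSs=8 EeTtss=4 EettSS=2 EettSs=4 Eettss=2 eeTTSS=1 eeTTSs=2 eeTTss=1 eeTtSS=2 eeTtSs=4 eeTtss=2 eettSS=1 eettSs=2 eettss=1
E_ tt S_ hits 9/64; gcd=1; 9÷1/64÷1 = 9/64

P(E_ tt S_) = 9/64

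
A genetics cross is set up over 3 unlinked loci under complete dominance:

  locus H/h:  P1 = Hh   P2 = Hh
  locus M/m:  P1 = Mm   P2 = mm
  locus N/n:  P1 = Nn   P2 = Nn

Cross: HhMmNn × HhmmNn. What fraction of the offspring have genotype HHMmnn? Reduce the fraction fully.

P(HHMmnn) = 1/32

HhMmNn gametes: HMN×1, HMn×1, HmN×1, Hmn×1, hMN×1, hMn×1, hmN×1, hmn×1
HhmmNn gametes: HmN×2, Hmn×2, hmN×2, hmn×2
HhMmNn×HhmmNn grid (8·8=64): HHMmNN=2 HHMmNn=4 HHMmnn=2 HHmmNN=2 HHmmNn=4 HHmmnn=2 HhMmNN=4 HhMmNn=8 HhMmnn=4 HhmmNN=4 HhmmNn=8 Hhmmnn=4 hhMmNN=2 hhMmNn=4 hhMmnn=2 hhmmNN=2 hhmmNn=4 hhmmnn=2
HHMmnn hits 2/64; gcd=2; 2÷2/64÷2 = 1/32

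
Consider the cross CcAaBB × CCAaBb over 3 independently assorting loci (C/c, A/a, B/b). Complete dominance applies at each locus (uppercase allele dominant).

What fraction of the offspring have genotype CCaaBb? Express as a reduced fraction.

CcAaBB gametes: CAB×2, CaB×2, cAB×2, caB×2
CCAaBb gametes: CAB×2, CAb×2, CaB×2, Cab×2
CcAaBB×CCAaBb grid (8·8=64): CCAABB=4 CCAABb=4 CCAaBB=8 CCAaBb=8 CCaaBB=4 CCaaBb=4 CcAABB=4 CcAABb=4 CcAaBB=8 CcAaBb=8 CcaaBB=4 CcaaBb=4
CCaaBb hits 4/64; gcd=4; 4÷4/64÷4 = 1/16

P(CCaaBb) = 1/16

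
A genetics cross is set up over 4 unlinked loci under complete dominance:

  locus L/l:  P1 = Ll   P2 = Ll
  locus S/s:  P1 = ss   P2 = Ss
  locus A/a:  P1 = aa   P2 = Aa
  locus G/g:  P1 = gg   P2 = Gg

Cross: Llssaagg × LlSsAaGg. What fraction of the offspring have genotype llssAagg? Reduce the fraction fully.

P(llssAagg) = 1/32

Llssaagg gametes: Lsag×8, lsag×8
LlSsAaGg gametes: LSAG×1, LSAg×1, LSaG×1, LSag×1, LsAG×1, LsAg×1, LsaG×1, Lsag×1, lSAG×1, lSAg×1, lSaG×1, lSag×1, lsAG×1, lsAg×1, lsaG×1, lsag×1
Llssaagg×LlSsAaGg grid (16·16=256): LLSsAaGg=8 LLSsAagg=8 LLSsaaGg=8 LLSsaagg=8 LLssAaGg=8 LLssAagg=8 LLssaaGg=8 LLssaagg=8 LlSsAaGg=16 LlSsAagg=16 LlSsaaGg=16 LlSsaagg=16 LlssAaGg=16 LlssAagg=16 LlssaaGg=16 Llssaagg=16 llSsAaGg=8 llSsAagg=8 llSsaaGg=8 llSsaagg=8 llssAaGg=8 llssAagg=8 llssaaGg=8 llssaagg=8
llssAagg hits 8/256; gcd=8; 8÷8/256÷8 = 1/32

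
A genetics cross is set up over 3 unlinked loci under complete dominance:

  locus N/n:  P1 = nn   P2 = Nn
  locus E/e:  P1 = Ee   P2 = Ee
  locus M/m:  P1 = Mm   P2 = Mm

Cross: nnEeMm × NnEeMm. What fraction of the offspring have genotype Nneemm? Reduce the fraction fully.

P(Nneemm) = 1/32

nnEeMm gametes: nEM×2, nEm×2, neM×2, nem×2
NnEeMm gametes: NEM×1, NEm×1, NeM×1, Nem×1, nEM×1, nEm×1, neM×1, nem×1
nnEeMm×NnEeMm grid (8·8=64): NnEEMM=2 NnEEMm=4 NnEEmm=2 NnEeMM=4 NnEeMm=8 NnEemm=4 NneeMM=2 NneeMm=4 Nneemm=2 nnEEMM=2 nnEEMm=4 nnEEmm=2 nnEeMM=4 nnEeMm=8 nnEemm=4 nneeMM=2 nneeMm=4 nneemm=2
Nneemm hits 2/64; gcd=2; 2÷2/64÷2 = 1/32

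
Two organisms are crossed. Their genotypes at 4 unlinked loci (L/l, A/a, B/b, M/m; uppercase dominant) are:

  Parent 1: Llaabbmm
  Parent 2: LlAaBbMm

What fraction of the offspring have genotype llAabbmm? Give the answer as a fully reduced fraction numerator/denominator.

Llaabbmm gametes: Labm×8, labm×8
LlAaBbMm gametes: LABM×1, LABm×1, LAbM×1, LAbm×1, LaBM×1, LaBm×1, LabM×1, Labm×1, lABM×1, lABm×1, lAbM×1, lAbm×1, laBM×1, laBm×1, labM×1, labm×1
Llaabbmm×LlAaBbMm grid (16·16=256): LLAaBbMm=8 LLAaBbmm=8 LLAabbMm=8 LLAabbmm=8 LLaaBbMm=8 LLaaBbmm=8 LLaabbMm=8 LLaabbmm=8 LlAaBbMm=16 LlAaBbmm=16 LlAabbMm=16 LlAabbmm=16 LlaaBbMm=16 LlaaBbmm=16 LlaabbMm=16 Llaabbmm=16 llAaBbMm=8 llAaBbmm=8 llAabbMm=8 llAabbmm=8 llaaBbMm=8 llaaBbmm=8 llaabbMm=8 llaabbmm=8
llAabbmm hits 8/256; gcd=8; 8÷8/256÷8 = 1/32

P(llAabbmm) = 1/32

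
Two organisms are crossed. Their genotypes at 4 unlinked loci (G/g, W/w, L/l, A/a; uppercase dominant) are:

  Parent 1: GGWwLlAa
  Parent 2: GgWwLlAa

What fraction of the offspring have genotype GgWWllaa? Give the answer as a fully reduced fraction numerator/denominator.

GGWwLlAa gametes: GWLA×2, GWLa×2, GWlA×2, GWla×2, GwLA×2, GwLa×2, GwlA×2, Gwla×2
GgWwLlAa gametes: GWLA×1, GWLa×1, GWlA×1, GWla×1, GwLA×1, GwLa×1, GwlA×1, Gwla×1, gWLA×1, gWLa×1, gWlA×1, gWla×1, gwLA×1, gwLa×1, gwlA×1, gwla×1
GGWwLlAa×GgWwLlAa grid (16·16=256): GGWWLLAA=2 GGWWLLAa=4 GGWWLLaa=2 GGWWLlAA=4 GGWWLlAa=8 GGWWLlaa=4 GGWWllAA=2 GGWWllAa=4 GGWWllaa=2 GGWwLLAA=4 GGWwLLAa=8 GGWwLLaa=4 GGWwLlAA=8 GGWwLlAa=16 GGWwLlaa=8 GGWwllAA=4 GGWwllAa=8 GGWwllaa=4 GGwwLLAA=2 GGwwLLAa=4 GGwwLLaa=2 GGwwLlAA=4 GGwwLlAa=8 GGwwLlaa=4 GGwwllAA=2 GGwwllAa=4 GGwwllaa=2 GgWWLLAA=2 GgWWLLAa=4 GgWWLLaa=2 GgWWLlAA=4 GgWWLlAa=8 GgWWLlaa=4 GgWWllAA=2 GgWWllAa=4 GgWWllaa=2 GgWwLLAA=4 GgWwLLAa=8 GgWwLLaa=4 GgWwLlAA=8 GgWwLlAa=16 GgWwLlaa=8 GgWwllAA=4 GgWwllAa=8 GgWwllaa=4 GgwwLLAA=2 GgwwLLAa=4 GgwwLLaa=2 GgwwLlAA=4 GgwwLlAa=8 GgwwLlaa=4 GgwwllAA=2 GgwwllAa=4 Ggwwllaa=2
GgWWllaa hits 2/256; gcd=2; 2÷2/256÷2 = 1/128

P(GgWWllaa) = 1/128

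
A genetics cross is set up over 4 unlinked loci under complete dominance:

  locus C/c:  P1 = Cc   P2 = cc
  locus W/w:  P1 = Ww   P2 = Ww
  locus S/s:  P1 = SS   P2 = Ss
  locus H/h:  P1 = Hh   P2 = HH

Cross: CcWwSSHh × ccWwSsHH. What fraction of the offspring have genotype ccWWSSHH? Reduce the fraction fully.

CcWwSSHh gametes: CWSH×2, CWSh×2, CwSH×2, CwSh×2, cWSH×2, cWSh×2, cwSH×2, cwSh×2
ccWwSsHH gametes: cWSH×4, cWsH×4, cwSH×4, cwsH×4
CcWwSSHh×ccWwSsHH grid (16·16=256): CcWWSSHH=8 CcWWSSHh=8 CcWWSsHH=8 CcWWSsHh=8 CcWwSSHH=16 CcWwSSHh=16 CcWwSsHH=16 CcWwSsHh=16 CcwwSSHH=8 CcwwSSHh=8 CcwwSsHH=8 CcwwSsHh=8 ccWWSSHH=8 ccWWSSHh=8 ccWWSsHH=8 ccWWSsHh=8 ccWwSSHH=16 ccWwSSHh=16 ccWwSsHH=16 ccWwSsHh=16 ccwwSSHH=8 ccwwSSHh=8 ccwwSsHH=8 ccwwSsHh=8
ccWWSSHH hits 8/256; gcd=8; 8÷8/256÷8 = 1/32

P(ccWWSSHH) = 1/32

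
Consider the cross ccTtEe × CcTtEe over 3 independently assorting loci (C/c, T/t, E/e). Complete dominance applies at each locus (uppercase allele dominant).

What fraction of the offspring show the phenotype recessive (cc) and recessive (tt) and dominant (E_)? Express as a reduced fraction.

P(cc tt E_) = 3/32

ccTtEe gametes: cTE×2, cTe×2, ctE×2, cte×2
CcTtEe gametes: CTE×1, CTe×1, CtE×1, Cte×1, cTE×1, cTe×1, ctE×1, cte×1
ccTtEe×CcTtEe grid (8·8=64): CcTTEE=2 CcTTEe=4 CcTTee=2 CcTtEE=4 CcTtEe=8 CcTtee=4 CcttEE=2 CcttEe=4 Ccttee=2 ccTTEE=2 ccTTEe=4 ccTTee=2 ccTtEE=4 ccTtEe=8 ccTtee=4 ccttEE=2 ccttEe=4 ccttee=2
cc tt E_ hits 6/64; gcd=2; 6÷2/64÷2 = 3/32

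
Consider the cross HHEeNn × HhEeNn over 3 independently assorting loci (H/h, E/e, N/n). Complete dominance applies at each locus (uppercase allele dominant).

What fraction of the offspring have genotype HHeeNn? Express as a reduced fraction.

HHEeNn gametes: HEN×2, HEn×2, HeN×2, Hen×2
HhEeNn gametes: HEN×1, HEn×1, HeN×1, Hen×1, hEN×1, hEn×1, heN×1, hen×1
HHEeNn×HhEeNn grid (8·8=64): HHEENN=2 HHEENn=4 HHEEnn=2 HHEeNN=4 HHEeNn=8 HHEenn=4 HHeeNN=2 HHeeNn=4 HHeenn=2 HhEENN=2 HhEENn=4 HhEEnn=2 HhEeNN=4 HhEeNn=8 HhEenn=4 HheeNN=2 HheeNn=4 Hheenn=2
HHeeNn hits 4/64; gcd=4; 4÷4/64÷4 = 1/16

P(HHeeNn) = 1/16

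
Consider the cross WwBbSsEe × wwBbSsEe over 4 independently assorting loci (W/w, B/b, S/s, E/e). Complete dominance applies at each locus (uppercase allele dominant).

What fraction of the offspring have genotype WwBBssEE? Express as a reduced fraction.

WwBbSsEe gametes: WBSE×1, WBSe×1, WBsE×1, WBse×1, WbSE×1, WbSe×1, WbsE×1, Wbse×1, wBSE×1, wBSe×1, wBsE×1, wBse×1, wbSE×1, wbSe×1, wbsE×1, wbse×1
wwBbSsEe gametes: wBSE×2, wBSe×2, wBsE×2, wBse×2, wbSE×2, wbSe×2, wbsE×2, wbse×2
WwBbSsEe×wwBbSsEe grid (16·16=256): WwBBSSEE=2 WwBBSSEe=4 WwBBSSee=2 WwBBSsEE=4 WwBBSsEe=8 WwBBSsee=4 WwBBssEE=2 WwBBssEe=4 WwBBssee=2 WwBbSSEE=4 WwBbSSEe=8 WwBbSSee=4 WwBbSsEE=8 WwBbSsEe=16 WwBbSsee=8 WwBbssEE=4 WwBbssEe=8 WwBbssee=4 WwbbSSEE=2 WwbbSSEe=4 WwbbSSee=2 WwbbSsEE=4 WwbbSsEe=8 WwbbSsee=4 WwbbssEE=2 WwbbssEe=4 Wwbbssee=2 wwBBSSEE=2 wwBBSSEe=4 wwBBSSee=2 wwBBSsEE=4 wwBBSsEe=8 wwBBSsee=4 wwBBssEE=2 wwBBssEe=4 wwBBssee=2 wwBbSSEE=4 wwBbSSEe=8 wwBbSSee=4 wwBbSsEE=8 wwBbSsEe=16 wwBbSsee=8 wwBbssEE=4 wwBbssEe=8 wwBbssee=4 wwbbSSEE=2 wwbbSSEe=4 wwbbSSee=2 wwbbSsEE=4 wwbbSsEe=8 wwbbSsee=4 wwbbssEE=2 wwbbssEe=4 wwbbssee=2
WwBBssEE hits 2/256; gcd=2; 2÷2/256÷2 = 1/128

P(WwBBssEE) = 1/128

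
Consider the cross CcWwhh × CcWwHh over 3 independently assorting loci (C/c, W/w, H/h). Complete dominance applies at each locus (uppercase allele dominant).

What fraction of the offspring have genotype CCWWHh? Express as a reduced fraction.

CcWwhh gametes: CWh×2, Cwh×2, cWh×2, cwh×2
CcWwHh gametes: CWH×1, CWh×1, CwH×1, Cwh×1, cWH×1, cWh×1, cwH×1, cwh×1
CcWwhh×CcWwHh grid (8·8=64): CCWWHh=2 CCWWhh=2 CCWwHh=4 CCWwhh=4 CCwwHh=2 CCwwhh=2 CcWWHh=4 CcWWhh=4 CcWwHh=8 CcWwhh=8 CcwwHh=4 Ccwwhh=4 ccWWHh=2 ccWWhh=2 ccWwHh=4 ccWwhh=4 ccwwHh=2 ccwwhh=2
CCWWHh hits 2/64; gcd=2; 2÷2/64÷2 = 1/32

P(CCWWHh) = 1/32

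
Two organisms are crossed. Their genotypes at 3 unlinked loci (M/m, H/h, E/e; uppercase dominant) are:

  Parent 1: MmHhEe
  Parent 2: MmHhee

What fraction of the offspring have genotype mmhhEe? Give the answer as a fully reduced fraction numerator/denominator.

MmHhEe gametes: MHE×1, MHe×1, MhE×1, Mhe×1, mHE×1, mHe×1, mhE×1, mhe×1
MmHhee gametes: MHe×2, Mhe×2, mHe×2, mhe×2
MmHhEe×MmHhee grid (8·8=64): MMHHEe=2 MMHHee=2 MMHhEe=4 MMHhee=4 MMhhEe=2 MMhhee=2 MmHHEe=4 MmHHee=4 MmHhEe=8 MmHhee=8 MmhhEe=4 Mmhhee=4 mmHHEe=2 mmHHee=2 mmHhEe=4 mmHhee=4 mmhhEe=2 mmhhee=2
mmhhEe hits 2/64; gcd=2; 2÷2/64÷2 = 1/32

P(mmhhEe) = 1/32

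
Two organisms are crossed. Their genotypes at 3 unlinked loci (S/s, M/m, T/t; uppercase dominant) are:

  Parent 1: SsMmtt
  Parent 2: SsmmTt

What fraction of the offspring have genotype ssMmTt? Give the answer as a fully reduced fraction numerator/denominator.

P(ssMmTt) = 1/16

SsMmtt gametes: SMt×2, Smt×2, sMt×2, smt×2
SsmmTt gametes: SmT×2, Smt×2, smT×2, smt×2
SsMmtt×SsmmTt grid (8·8=64): SSMmTt=4 SSMmtt=4 SSmmTt=4 SSmmtt=4 SsMmTt=8 SsMmtt=8 SsmmTt=8 Ssmmtt=8 ssMmTt=4 ssMmtt=4 ssmmTt=4 ssmmtt=4
ssMmTt hits 4/64; gcd=4; 4÷4/64÷4 = 1/16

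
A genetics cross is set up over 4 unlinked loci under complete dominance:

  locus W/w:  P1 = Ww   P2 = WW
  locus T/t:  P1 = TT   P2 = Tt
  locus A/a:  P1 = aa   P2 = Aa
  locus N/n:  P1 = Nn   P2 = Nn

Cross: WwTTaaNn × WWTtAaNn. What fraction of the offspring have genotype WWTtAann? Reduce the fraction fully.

WwTTaaNn gametes: WTaN×4, WTan×4, wTaN×4, wTan×4
WWTtAaNn gametes: WTAN×2, WTAn×2, WTaN×2, WTan×2, WtAN×2, WtAn×2, WtaN×2, Wtan×2
WwTTaaNn×WWTtAaNn grid (16·16=256): WWTTAaNN=8 WWTTAaNn=16 WWTTAann=8 WWTTaaNN=8 WWTTaaNn=16 WWTTaann=8 WWTtAaNN=8 WWTtAaNn=16 WWTtAann=8 WWTtaaNN=8 WWTtaaNn=16 WWTtaann=8 WwTTAaNN=8 WwTTAaNn=16 WwTTAann=8 WwTTaaNN=8 WwTTaaNn=16 WwTTaann=8 WwTtAaNN=8 WwTtAaNn=16 WwTtAann=8 WwTtaaNN=8 WwTtaaNn=16 WwTtaann=8
WWTtAann hits 8/256; gcd=8; 8÷8/256÷8 = 1/32

P(WWTtAann) = 1/32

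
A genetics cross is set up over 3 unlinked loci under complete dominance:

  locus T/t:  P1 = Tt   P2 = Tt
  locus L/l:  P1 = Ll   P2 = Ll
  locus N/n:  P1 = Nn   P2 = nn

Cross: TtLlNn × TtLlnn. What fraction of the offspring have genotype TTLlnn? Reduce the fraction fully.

TtLlNn gametes: TLN×1, TLn×1, TlN×1, Tln×1, tLN×1, tLn×1, tlN×1, tln×1
TtLlnn gametes: TLn×2, Tln×2, tLn×2, tln×2
TtLlNn×TtLlnn grid (8·8=64): TTLLNn=2 TTLLnn=2 TTLlNn=4 TTLlnn=4 TTllNn=2 TTllnn=2 TtLLNn=4 TtLLnn=4 TtLlNn=8 TtLlnn=8 TtllNn=4 Ttllnn=4 ttLLNn=2 ttLLnn=2 ttLlNn=4 ttLlnn=4 ttllNn=2 ttllnn=2
TTLlnn hits 4/64; gcd=4; 4÷4/64÷4 = 1/16

P(TTLlnn) = 1/16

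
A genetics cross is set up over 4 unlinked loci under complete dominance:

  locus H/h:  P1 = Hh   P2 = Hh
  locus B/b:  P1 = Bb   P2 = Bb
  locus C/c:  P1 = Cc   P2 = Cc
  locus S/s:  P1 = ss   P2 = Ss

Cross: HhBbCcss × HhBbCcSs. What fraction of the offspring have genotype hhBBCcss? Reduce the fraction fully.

HhBbCcss gametes: HBCs×2, HBcs×2, HbCs×2, Hbcs×2, hBCs×2, hBcs×2, hbCs×2, hbcs×2
HhBbCcSs gametes: HBCS×1, HBCs×1, HBcS×1, HBcs×1, HbCS×1, HbCs×1, HbcS×1, Hbcs×1, hBCS×1, hBCs×1, hBcS×1, hBcs×1, hbCS×1, hbCs×1, hbcS×1, hbcs×1
HhBbCcss×HhBbCcSs grid (16·16=256): HHBBCCSs=2 HHBBCCss=2 HHBBCcSs=4 HHBBCcss=4 HHBBccSs=2 HHBBccss=2 HHBbCCSs=4 HHBbCCss=4 HHBbCcSs=8 HHBbCcss=8 HHBbccSs=4 HHBbccss=4 HHbbCCSs=2 HHbbCCss=2 HHbbCcSs=4 HHbbCcss=4 HHbbccSs=2 HHbbccss=2 HhBBCCSs=4 HhBBCCss=4 HhBBCcSs=8 HhBBCcss=8 HhBBccSs=4 HhBBccss=4 HhBbCCSs=8 HhBbCCss=8 HhBbCcSs=16 HhBbCcss=16 HhBbccSs=8 HhBbccss=8 HhbbCCSs=4 HhbbCCss=4 HhbbCcSs=8 HhbbCcss=8 HhbbccSs=4 Hhbbccss=4 hhBBCCSs=2 hhBBCCss=2 hhBBCcSs=4 hhBBCcss=4 hhBBccSs=2 hhBBccss=2 hhBbCCSs=4 hhBbCCss=4 hhBbCcSs=8 hhBbCcss=8 hhBbccSs=4 hhBbccss=4 hhbbCCSs=2 hhbbCCss=2 hhbbCcSs=4 hhbbCcss=4 hhbbccSs=2 hhbbccss=2
hhBBCcss hits 4/256; gcd=4; 4÷4/256÷4 = 1/64

P(hhBBCcss) = 1/64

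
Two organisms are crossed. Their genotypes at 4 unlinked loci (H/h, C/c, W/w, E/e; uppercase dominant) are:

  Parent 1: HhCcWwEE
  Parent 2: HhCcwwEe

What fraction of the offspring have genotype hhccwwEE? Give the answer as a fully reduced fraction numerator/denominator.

P(hhccwwEE) = 1/64

HhCcWwEE gametes: HCWE×2, HCwE×2, HcWE×2, HcwE×2, hCWE×2, hCwE×2, hcWE×2, hcwE×2
HhCcwwEe gametes: HCwE×2, HCwe×2, HcwE×2, Hcwe×2, hCwE×2, hCwe×2, hcwE×2, hcwe×2
HhCcWwEE×HhCcwwEe grid (16·16=256): HHCCWwEE=4 HHCCWwEe=4 HHCCwwEE=4 HHCCwwEe=4 HHCcWwEE=8 HHCcWwEe=8 HHCcwwEE=8 HHCcwwEe=8 HHccWwEE=4 HHccWwEe=4 HHccwwEE=4 HHccwwEe=4 HhCCWwEE=8 HhCCWwEe=8 HhCCwwEE=8 HhCCwwEe=8 HhCcWwEE=16 HhCcWwEe=16 HhCcwwEE=16 HhCcwwEe=16 HhccWwEE=8 HhccWwEe=8 HhccwwEE=8 HhccwwEe=8 hhCCWwEE=4 hhCCWwEe=4 hhCCwwEE=4 hhCCwwEe=4 hhCcWwEE=8 hhCcWwEe=8 hhCcwwEE=8 hhCcwwEe=8 hhccWwEE=4 hhccWwEe=4 hhccwwEE=4 hhccwwEe=4
hhccwwEE hits 4/256; gcd=4; 4÷4/256÷4 = 1/64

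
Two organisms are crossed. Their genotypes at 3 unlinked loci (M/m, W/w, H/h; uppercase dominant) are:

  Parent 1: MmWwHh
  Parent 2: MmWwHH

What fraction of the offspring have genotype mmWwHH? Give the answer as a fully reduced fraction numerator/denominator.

P(mmWwHH) = 1/16

MmWwHh gametes: MWH×1, MWh×1, MwH×1, Mwh×1, mWH×1, mWh×1, mwH×1, mwh×1
MmWwHH gametes: MWH×2, MwH×2, mWH×2, mwH×2
MmWwHh×MmWwHH grid (8·8=64): MMWWHH=2 MMWWHh=2 MMWwHH=4 MMWwHh=4 MMwwHH=2 MMwwHh=2 MmWWHH=4 MmWWHh=4 MmWwHH=8 MmWwHh=8 MmwwHH=4 MmwwHh=4 mmWWHH=2 mmWWHh=2 mmWwHH=4 mmWwHh=4 mmwwHH=2 mmwwHh=2
mmWwHH hits 4/64; gcd=4; 4÷4/64÷4 = 1/16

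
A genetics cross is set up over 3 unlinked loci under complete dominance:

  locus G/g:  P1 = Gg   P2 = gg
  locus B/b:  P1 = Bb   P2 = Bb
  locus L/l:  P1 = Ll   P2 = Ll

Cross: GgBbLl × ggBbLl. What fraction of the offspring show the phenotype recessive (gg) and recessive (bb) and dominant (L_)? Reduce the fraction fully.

GgBbLl gametes: GBL×1, GBl×1, GbL×1, Gbl×1, gBL×1, gBl×1, gbL×1, gbl×1
ggBbLl gametes: gBL×2, gBl×2, gbL×2, gbl×2
GgBbLl×ggBbLl grid (8·8=64): GgBBLL=2 GgBBLl=4 GgBBll=2 GgBbLL=4 GgBbLl=8 GgBbll=4 GgbbLL=2 GgbbLl=4 Ggbbll=2 ggBBLL=2 ggBBLl=4 ggBBll=2 ggBbLL=4 ggBbLl=8 ggBbll=4 ggbbLL=2 ggbbLl=4 ggbbll=2
gg bb L_ hits 6/64; gcd=2; 6÷2/64÷2 = 3/32

P(gg bb L_) = 3/32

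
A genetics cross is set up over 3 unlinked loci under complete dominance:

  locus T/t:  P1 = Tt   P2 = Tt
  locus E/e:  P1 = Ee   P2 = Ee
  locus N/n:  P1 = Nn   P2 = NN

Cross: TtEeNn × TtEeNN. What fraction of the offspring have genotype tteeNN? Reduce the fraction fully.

P(tteeNN) = 1/32

TtEeNn gametes: TEN×1, TEn×1, TeN×1, Ten×1, tEN×1, tEn×1, teN×1, ten×1
TtEeNN gametes: TEN×2, TeN×2, tEN×2, teN×2
TtEeNn×TtEeNN grid (8·8=64): TTEENN=2 TTEENn=2 TTEeNN=4 TTEeNn=4 TTeeNN=2 TTeeNn=2 TtEENN=4 TtEENn=4 TtEeNN=8 TtEeNn=8 TteeNN=4 TteeNn=4 ttEENN=2 ttEENn=2 ttEeNN=4 ttEeNn=4 tteeNN=2 tteeNn=2
tteeNN hits 2/64; gcd=2; 2÷2/64÷2 = 1/32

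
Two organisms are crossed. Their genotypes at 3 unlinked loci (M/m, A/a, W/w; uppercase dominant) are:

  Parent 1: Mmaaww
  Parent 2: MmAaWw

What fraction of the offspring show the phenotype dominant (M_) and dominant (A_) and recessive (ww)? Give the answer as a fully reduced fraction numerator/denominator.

Mmaaww gametes: Maw×4, maw×4
MmAaWw gametes: MAW×1, MAw×1, MaW×1, Maw×1, mAW×1, mAw×1, maW×1, maw×1
Mmaaww×MmAaWw grid (8·8=64): MMAaWw=4 MMAaww=4 MMaaWw=4 MMaaww=4 MmAaWw=8 MmAaww=8 MmaaWw=8 Mmaaww=8 mmAaWw=4 mmAaww=4 mmaaWw=4 mmaaww=4
M_ A_ ww hits 12/64; gcd=4; 12÷4/64÷4 = 3/16

P(M_ A_ ww) = 3/16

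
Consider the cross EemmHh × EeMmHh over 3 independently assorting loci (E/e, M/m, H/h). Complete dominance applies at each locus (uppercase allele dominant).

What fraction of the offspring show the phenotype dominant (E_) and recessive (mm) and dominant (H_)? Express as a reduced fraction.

P(E_ mm H_) = 9/32

EemmHh gametes: EmH×2, Emh×2, emH×2, emh×2
EeMmHh gametes: EMH×1, EMh×1, EmH×1, Emh×1, eMH×1, eMh×1, emH×1, emh×1
EemmHh×EeMmHh grid (8·8=64): EEMmHH=2 EEMmHh=4 EEMmhh=2 EEmmHH=2 EEmmHh=4 EEmmhh=2 EeMmHH=4 EeMmHh=8 EeMmhh=4 EemmHH=4 EemmHh=8 Eemmhh=4 eeMmHH=2 eeMmHh=4 eeMmhh=2 eemmHH=2 eemmHh=4 eemmhh=2
E_ mm H_ hits 18/64; gcd=2; 18÷2/64÷2 = 9/32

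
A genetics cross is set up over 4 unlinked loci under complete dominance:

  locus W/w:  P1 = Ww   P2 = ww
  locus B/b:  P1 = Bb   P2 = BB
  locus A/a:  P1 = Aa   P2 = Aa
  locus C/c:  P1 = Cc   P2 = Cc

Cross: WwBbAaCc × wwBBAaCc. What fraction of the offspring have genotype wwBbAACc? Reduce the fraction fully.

P(wwBbAACc) = 1/32

WwBbAaCc gametes: WBAC×1, WBAc×1, WBaC×1, WBac×1, WbAC×1, WbAc×1, WbaC×1, Wbac×1, wBAC×1, wBAc×1, wBaC×1, wBac×1, wbAC×1, wbAc×1, wbaC×1, wbac×1
wwBBAaCc gametes: wBAC×4, wBAc×4, wBaC×4, wBac×4
WwBbAaCc×wwBBAaCc grid (16·16=256): WwBBAACC=4 WwBBAACc=8 WwBBAAcc=4 WwBBAaCC=8 WwBBAaCc=16 WwBBAacc=8 WwBBaaCC=4 WwBBaaCc=8 WwBBaacc=4 WwBbAACC=4 WwBbAACc=8 WwBbAAcc=4 WwBbAaCC=8 WwBbAaCc=16 WwBbAacc=8 WwBbaaCC=4 WwBbaaCc=8 WwBbaacc=4 wwBBAACC=4 wwBBAACc=8 wwBBAAcc=4 wwBBAaCC=8 wwBBAaCc=16 wwBBAacc=8 wwBBaaCC=4 wwBBaaCc=8 wwBBaacc=4 wwBbAACC=4 wwBbAACc=8 wwBbAAcc=4 wwBbAaCC=8 wwBbAaCc=16 wwBbAacc=8 wwBbaaCC=4 wwBbaaCc=8 wwBbaacc=4
wwBbAACc hits 8/256; gcd=8; 8÷8/256÷8 = 1/32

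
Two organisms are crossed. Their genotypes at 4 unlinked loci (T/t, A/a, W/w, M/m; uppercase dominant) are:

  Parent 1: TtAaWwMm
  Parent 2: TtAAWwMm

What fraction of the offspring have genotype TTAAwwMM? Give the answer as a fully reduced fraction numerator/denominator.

P(TTAAwwMM) = 1/128

TtAaWwMm gametes: TAWM×1, TAWm×1, TAwM×1, TAwm×1, TaWM×1, TaWm×1, TawM×1, Tawm×1, tAWM×1, tAWm×1, tAwM×1, tAwm×1, taWM×1, taWm×1, tawM×1, tawm×1
TtAAWwMm gametes: TAWM×2, TAWm×2, TAwM×2, TAwm×2, tAWM×2, tAWm×2, tAwM×2, tAwm×2
TtAaWwMm×TtAAWwMm grid (16·16=256): TTAAWWMM=2 TTAAWWMm=4 TTAAWWmm=2 TTAAWwMM=4 TTAAWwMm=8 TTAAWwmm=4 TTAAwwMM=2 TTAAwwMm=4 TTAAwwmm=2 TTAaWWMM=2 TTAaWWMm=4 TTAaWWmm=2 TTAaWwMM=4 TTAaWwMm=8 TTAaWwmm=4 TTAawwMM=2 TTAawwMm=4 TTAawwmm=2 TtAAWWMM=4 TtAAWWMm=8 TtAAWWmm=4 TtAAWwMM=8 TtAAWwMm=16 TtAAWwmm=8 TtAAwwMM=4 TtAAwwMm=8 TtAAwwmm=4 TtAaWWMM=4 TtAaWWMm=8 TtAaWWmm=4 TtAaWwMM=8 TtAaWwMm=16 TtAaWwmm=8 TtAawwMM=4 TtAawwMm=8 TtAawwmm=4 ttAAWWMM=2 ttAAWWMm=4 ttAAWWmm=2 ttAAWwMM=4 ttAAWwMm=8 ttAAWwmm=4 ttAAwwMM=2 ttAAwwMm=4 ttAAwwmm=2 ttAaWWMM=2 ttAaWWMm=4 ttAaWWmm=2 ttAaWwMM=4 ttAaWwMm=8 ttAaWwmm=4 ttAawwMM=2 ttAawwMm=4 ttAawwmm=2
TTAAwwMM hits 2/256; gcd=2; 2÷2/256÷2 = 1/128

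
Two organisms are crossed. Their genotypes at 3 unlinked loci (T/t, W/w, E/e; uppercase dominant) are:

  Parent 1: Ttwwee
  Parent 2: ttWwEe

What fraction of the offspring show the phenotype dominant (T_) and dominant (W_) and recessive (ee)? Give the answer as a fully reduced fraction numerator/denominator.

Ttwwee gametes: Twe×4, twe×4
ttWwEe gametes: tWE×2, tWe×2, twE×2, twe×2
Ttwwee×ttWwEe grid (8·8=64): TtWwEe=8 TtWwee=8 TtwwEe=8 Ttwwee=8 ttWwEe=8 ttWwee=8 ttwwEe=8 ttwwee=8
T_ W_ ee hits 8/64; gcd=8; 8÷8/64÷8 = 1/8

P(T_ W_ ee) = 1/8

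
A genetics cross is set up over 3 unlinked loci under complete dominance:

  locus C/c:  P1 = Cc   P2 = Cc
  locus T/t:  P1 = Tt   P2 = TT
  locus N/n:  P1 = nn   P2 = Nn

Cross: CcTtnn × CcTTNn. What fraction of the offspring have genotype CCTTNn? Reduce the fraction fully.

P(CCTTNn) = 1/16

CcTtnn gametes: CTn×2, Ctn×2, cTn×2, ctn×2
CcTTNn gametes: CTN×2, CTn×2, cTN×2, cTn×2
CcTtnn×CcTTNn grid (8·8=64): CCTTNn=4 CCTTnn=4 CCTtNn=4 CCTtnn=4 CcTTNn=8 CcTTnn=8 CcTtNn=8 CcTtnn=8 ccTTNn=4 ccTTnn=4 ccTtNn=4 ccTtnn=4
CCTTNn hits 4/64; gcd=4; 4÷4/64÷4 = 1/16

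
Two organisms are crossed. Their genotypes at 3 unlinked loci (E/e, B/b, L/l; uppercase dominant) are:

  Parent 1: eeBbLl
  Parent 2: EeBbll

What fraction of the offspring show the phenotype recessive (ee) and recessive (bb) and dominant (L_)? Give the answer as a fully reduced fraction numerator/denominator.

eeBbLl gametes: eBL×2, eBl×2, ebL×2, ebl×2
EeBbll gametes: EBl×2, Ebl×2, eBl×2, ebl×2
eeBbLl×EeBbll grid (8·8=64): EeBBLl=4 EeBBll=4 EeBbLl=8 EeBbll=8 EebbLl=4 Eebbll=4 eeBBLl=4 eeBBll=4 eeBbLl=8 eeBbll=8 eebbLl=4 eebbll=4
ee bb L_ hits 4/64; gcd=4; 4÷4/64÷4 = 1/16

P(ee bb L_) = 1/16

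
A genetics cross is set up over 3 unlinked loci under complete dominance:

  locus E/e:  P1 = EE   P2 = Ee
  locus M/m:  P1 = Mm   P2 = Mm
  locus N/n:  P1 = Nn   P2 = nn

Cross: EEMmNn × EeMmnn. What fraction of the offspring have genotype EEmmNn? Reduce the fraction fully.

P(EEmmNn) = 1/16

EEMmNn gametes: EMN×2, EMn×2, EmN×2, Emn×2
EeMmnn gametes: EMn×2, Emn×2, eMn×2, emn×2
EEMmNn×EeMmnn grid (8·8=64): EEMMNn=4 EEMMnn=4 EEMmNn=8 EEMmnn=8 EEmmNn=4 EEmmnn=4 EeMMNn=4 EeMMnn=4 EeMmNn=8 EeMmnn=8 EemmNn=4 Eemmnn=4
EEmmNn hits 4/64; gcd=4; 4÷4/64÷4 = 1/16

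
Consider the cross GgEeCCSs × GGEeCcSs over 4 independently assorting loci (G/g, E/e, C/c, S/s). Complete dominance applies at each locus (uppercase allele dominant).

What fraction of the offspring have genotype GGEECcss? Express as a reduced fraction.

P(GGEECcss) = 1/64

GgEeCCSs gametes: GECS×2, GECs×2, GeCS×2, GeCs×2, gECS×2, gECs×2, geCS×2, geCs×2
GGEeCcSs gametes: GECS×2, GECs×2, GEcS×2, GEcs×2, GeCS×2, GeCs×2, GecS×2, Gecs×2
GgEeCCSs×GGEeCcSs grid (16·16=256): GGEECCSS=4 GGEECCSs=8 GGEECCss=4 GGEECcSS=4 GGEECcSs=8 GGEECcss=4 GGEeCCSS=8 GGEeCCSs=16 GGEeCCss=8 GGEeCcSS=8 GGEeCcSs=16 GGEeCcss=8 GGeeCCSS=4 GGeeCCSs=8 GGeeCCss=4 GGeeCcSS=4 GGeeCcSs=8 GGeeCcss=4 GgEECCSS=4 GgEECCSs=8 GgEECCss=4 GgEECcSS=4 GgEECcSs=8 GgEECcss=4 GgEeCCSS=8 GgEeCCSs=16 GgEeCCss=8 GgEeCcSS=8 GgEeCcSs=16 GgEeCcss=8 GgeeCCSS=4 GgeeCCSs=8 GgeeCCss=4 GgeeCcSS=4 GgeeCcSs=8 GgeeCcss=4
GGEECcss hits 4/256; gcd=4; 4÷4/256÷4 = 1/64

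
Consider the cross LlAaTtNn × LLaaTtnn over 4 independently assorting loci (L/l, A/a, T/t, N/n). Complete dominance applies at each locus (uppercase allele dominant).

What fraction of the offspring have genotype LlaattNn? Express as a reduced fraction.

LlAaTtNn gametes: LATN×1, LATn×1, LAtN×1, LAtn×1, LaTN×1, LaTn×1, LatN×1, Latn×1, lATN×1, lATn×1, lAtN×1, lAtn×1, laTN×1, laTn×1, latN×1, latn×1
LLaaTtnn gametes: LaTn×8, Latn×8
LlAaTtNn×LLaaTtnn grid (16·16=256): LLAaTTNn=8 LLAaTTnn=8 LLAaTtNn=16 LLAaTtnn=16 LLAattNn=8 LLAattnn=8 LLaaTTNn=8 LLaaTTnn=8 LLaaTtNn=16 LLaaTtnn=16 LLaattNn=8 LLaattnn=8 LlAaTTNn=8 LlAaTTnn=8 LlAaTtNn=16 LlAaTtnn=16 LlAattNn=8 LlAattnn=8 LlaaTTNn=8 LlaaTTnn=8 LlaaTtNn=16 LlaaTtnn=16 LlaattNn=8 Llaattnn=8
LlaattNn hits 8/256; gcd=8; 8÷8/256÷8 = 1/32

P(LlaattNn) = 1/32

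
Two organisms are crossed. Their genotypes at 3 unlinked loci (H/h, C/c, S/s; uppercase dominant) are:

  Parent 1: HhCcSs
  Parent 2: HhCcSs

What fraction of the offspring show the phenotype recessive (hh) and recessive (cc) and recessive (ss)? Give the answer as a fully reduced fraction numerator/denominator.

P(hh cc ss) = 1/64

HhCcSs gametes: HCS×1, HCs×1, HcS×1, Hcs×1, hCS×1, hCs×1, hcS×1, hcs×1
HhCcSs gametes: HCS×1, HCs×1, HcS×1, Hcs×1, hCS×1, hCs×1, hcS×1, hcs×1
HhCcSs×HhCcSs grid (8·8=64): HHCCSS=1 HHCCSs=2 HHCCss=1 HHCcSS=2 HHCcSs=4 HHCcss=2 HHccSS=1 HHccSs=2 HHccss=1 HhCCSS=2 HhCCSs=4 HhCCss=2 HhCcSS=4 HhCcSs=8 HhCcss=4 HhccSS=2 HhccSs=4 Hhccss=2 hhCCSS=1 hhCCSs=2 hhCCss=1 hhCcSS=2 hhCcSs=4 hhCcss=2 hhccSS=1 hhccSs=2 hhccss=1
hh cc ss hits 1/64; gcd=1; 1÷1/64÷1 = 1/64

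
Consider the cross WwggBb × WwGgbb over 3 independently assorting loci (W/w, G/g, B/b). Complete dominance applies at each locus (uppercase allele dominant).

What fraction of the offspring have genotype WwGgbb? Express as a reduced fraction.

P(WwGgbb) = 1/8

WwggBb gametes: WgB×2, Wgb×2, wgB×2, wgb×2
WwGgbb gametes: WGb×2, Wgb×2, wGb×2, wgb×2
WwggBb×WwGgbb grid (8·8=64): WWGgBb=4 WWGgbb=4 WWggBb=4 WWggbb=4 WwGgBb=8 WwGgbb=8 WwggBb=8 Wwggbb=8 wwGgBb=4 wwGgbb=4 wwggBb=4 wwggbb=4
WwGgbb hits 8/64; gcd=8; 8÷8/64÷8 = 1/8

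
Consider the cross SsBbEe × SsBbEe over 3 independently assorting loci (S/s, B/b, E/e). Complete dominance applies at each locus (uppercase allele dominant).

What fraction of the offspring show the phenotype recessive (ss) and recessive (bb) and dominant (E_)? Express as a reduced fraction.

P(ss bb E_) = 3/64

SsBbEe gametes: SBE×1, SBe×1, SbE×1, Sbe×1, sBE×1, sBe×1, sbE×1, sbe×1
SsBbEe gametes: SBE×1, SBe×1, SbE×1, Sbe×1, sBE×1, sBe×1, sbE×1, sbe×1
SsBbEe×SsBbEe grid (8·8=64): SSBBEE=1 SSBBEe=2 SSBBee=1 SSBbEE=2 SSBbEe=4 SSBbee=2 SSbbEE=1 SSbbEe=2 SSbbee=1 SsBBEE=2 SsBBEe=4 SsBBee=2 SsBbEE=4 SsBbEe=8 SsBbee=4 SsbbEE=2 SsbbEe=4 Ssbbee=2 ssBBEE=1 ssBBEe=2 ssBBee=1 ssBbEE=2 ssBbEe=4 ssBbee=2 ssbbEE=1 ssbbEe=2 ssbbee=1
ss bb E_ hits 3/64; gcd=1; 3÷1/64÷1 = 3/64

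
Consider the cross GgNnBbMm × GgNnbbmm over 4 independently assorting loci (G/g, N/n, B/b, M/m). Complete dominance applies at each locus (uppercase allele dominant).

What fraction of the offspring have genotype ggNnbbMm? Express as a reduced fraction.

GgNnBbMm gametes: GNBM×1, GNBm×1, GNbM×1, GNbm×1, GnBM×1, GnBm×1, GnbM×1, Gnbm×1, gNBM×1, gNBm×1, gNbM×1, gNbm×1, gnBM×1, gnBm×1, gnbM×1, gnbm×1
GgNnbbmm gametes: GNbm×4, Gnbm×4, gNbm×4, gnbm×4
GgNnBbMm×GgNnbbmm grid (16·16=256): GGNNBbMm=4 GGNNBbmm=4 GGNNbbMm=4 GGNNbbmm=4 GGNnBbMm=8 GGNnBbmm=8 GGNnbbMm=8 GGNnbbmm=8 GGnnBbMm=4 GGnnBbmm=4 GGnnbbMm=4 GGnnbbmm=4 GgNNBbMm=8 GgNNBbmm=8 GgNNbbMm=8 GgNNbbmm=8 GgNnBbMm=16 GgNnBbmm=16 GgNnbbMm=16 GgNnbbmm=16 GgnnBbMm=8 GgnnBbmm=8 GgnnbbMm=8 Ggnnbbmm=8 ggNNBbMm=4 ggNNBbmm=4 ggNNbbMm=4 ggNNbbmm=4 ggNnBbMm=8 ggNnBbmm=8 ggNnbbMm=8 ggNnbbmm=8 ggnnBbMm=4 ggnnBbmm=4 ggnnbbMm=4 ggnnbbmm=4
ggNnbbMm hits 8/256; gcd=8; 8÷8/256÷8 = 1/32

P(ggNnbbMm) = 1/32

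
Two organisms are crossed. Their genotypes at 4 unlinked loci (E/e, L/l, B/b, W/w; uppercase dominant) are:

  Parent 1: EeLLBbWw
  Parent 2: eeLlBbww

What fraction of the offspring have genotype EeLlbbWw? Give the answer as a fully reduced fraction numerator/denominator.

EeLLBbWw gametes: ELBW×2, ELBw×2, ELbW×2, ELbw×2, eLBW×2, eLBw×2, eLbW×2, eLbw×2
eeLlBbww gametes: eLBw×4, eLbw×4, elBw×4, elbw×4
EeLLBbWw×eeLlBbww grid (16·16=256): EeLLBBWw=8 EeLLBBww=8 EeLLBbWw=16 EeLLBbww=16 EeLLbbWw=8 EeLLbbww=8 EeLlBBWw=8 EeLlBBww=8 EeLlBbWw=16 EeLlBbww=16 EeLlbbWw=8 EeLlbbww=8 eeLLBBWw=8 eeLLBBww=8 eeLLBbWw=16 eeLLBbww=16 eeLLbbWw=8 eeLLbbww=8 eeLlBBWw=8 eeLlBBww=8 eeLlBbWw=16 eeLlBbww=16 eeLlbbWw=8 eeLlbbww=8
EeLlbbWw hits 8/256; gcd=8; 8÷8/256÷8 = 1/32

P(EeLlbbWw) = 1/32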